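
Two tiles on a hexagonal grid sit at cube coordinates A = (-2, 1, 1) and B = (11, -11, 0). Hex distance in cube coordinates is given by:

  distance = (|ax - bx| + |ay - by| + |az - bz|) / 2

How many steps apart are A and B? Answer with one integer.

|ax - bx| = |-2 - 11| = 13
|ay - by| = |1 - (-11)| = 12
|az - bz| = |1 - 0| = 1
distance = (13 + 12 + 1) / 2 = 26 / 2 = 13

Answer: 13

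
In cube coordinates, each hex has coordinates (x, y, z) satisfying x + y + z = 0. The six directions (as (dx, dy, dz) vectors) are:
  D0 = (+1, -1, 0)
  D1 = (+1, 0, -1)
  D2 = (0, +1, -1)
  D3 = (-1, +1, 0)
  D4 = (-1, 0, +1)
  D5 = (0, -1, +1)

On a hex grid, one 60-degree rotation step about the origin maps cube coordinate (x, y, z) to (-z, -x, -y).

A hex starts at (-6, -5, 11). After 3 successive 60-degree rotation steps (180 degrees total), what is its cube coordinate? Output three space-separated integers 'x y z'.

Start: (-6, -5, 11)
Step 1: (-6, -5, 11) -> (-(11), -(-6), -(-5)) = (-11, 6, 5)
Step 2: (-11, 6, 5) -> (-(5), -(-11), -(6)) = (-5, 11, -6)
Step 3: (-5, 11, -6) -> (-(-6), -(-5), -(11)) = (6, 5, -11)

Answer: 6 5 -11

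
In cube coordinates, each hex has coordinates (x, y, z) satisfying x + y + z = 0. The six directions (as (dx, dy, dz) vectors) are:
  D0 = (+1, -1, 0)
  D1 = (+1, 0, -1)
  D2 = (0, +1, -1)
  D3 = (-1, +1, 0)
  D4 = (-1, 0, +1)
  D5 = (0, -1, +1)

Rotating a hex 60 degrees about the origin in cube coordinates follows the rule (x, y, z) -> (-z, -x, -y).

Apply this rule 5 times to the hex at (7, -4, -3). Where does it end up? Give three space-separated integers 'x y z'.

Answer: 4 3 -7

Derivation:
Start: (7, -4, -3)
Step 1: (7, -4, -3) -> (-(-3), -(7), -(-4)) = (3, -7, 4)
Step 2: (3, -7, 4) -> (-(4), -(3), -(-7)) = (-4, -3, 7)
Step 3: (-4, -3, 7) -> (-(7), -(-4), -(-3)) = (-7, 4, 3)
Step 4: (-7, 4, 3) -> (-(3), -(-7), -(4)) = (-3, 7, -4)
Step 5: (-3, 7, -4) -> (-(-4), -(-3), -(7)) = (4, 3, -7)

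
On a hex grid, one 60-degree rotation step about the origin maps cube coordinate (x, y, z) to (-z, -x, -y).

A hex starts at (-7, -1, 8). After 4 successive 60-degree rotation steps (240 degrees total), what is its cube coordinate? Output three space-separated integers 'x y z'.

Answer: 8 -7 -1

Derivation:
Start: (-7, -1, 8)
Step 1: (-7, -1, 8) -> (-(8), -(-7), -(-1)) = (-8, 7, 1)
Step 2: (-8, 7, 1) -> (-(1), -(-8), -(7)) = (-1, 8, -7)
Step 3: (-1, 8, -7) -> (-(-7), -(-1), -(8)) = (7, 1, -8)
Step 4: (7, 1, -8) -> (-(-8), -(7), -(1)) = (8, -7, -1)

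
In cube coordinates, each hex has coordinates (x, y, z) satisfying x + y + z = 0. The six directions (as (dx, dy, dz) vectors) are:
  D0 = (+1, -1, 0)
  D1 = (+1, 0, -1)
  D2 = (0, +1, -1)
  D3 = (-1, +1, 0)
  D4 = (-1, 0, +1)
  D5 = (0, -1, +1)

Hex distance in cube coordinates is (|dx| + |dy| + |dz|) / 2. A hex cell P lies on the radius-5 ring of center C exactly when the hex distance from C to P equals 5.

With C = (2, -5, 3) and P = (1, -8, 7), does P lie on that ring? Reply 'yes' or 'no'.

|px - cx| = |1 - 2| = 1
|py - cy| = |-8 - (-5)| = 3
|pz - cz| = |7 - 3| = 4
distance = (1+3+4)/2 = 8/2 = 4
radius = 5; distance != radius -> no

Answer: no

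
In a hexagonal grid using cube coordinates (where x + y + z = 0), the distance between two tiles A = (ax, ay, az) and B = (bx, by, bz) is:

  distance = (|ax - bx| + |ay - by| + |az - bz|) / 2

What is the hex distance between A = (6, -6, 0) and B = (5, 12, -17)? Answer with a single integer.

Answer: 18

Derivation:
|ax - bx| = |6 - 5| = 1
|ay - by| = |-6 - 12| = 18
|az - bz| = |0 - (-17)| = 17
distance = (1 + 18 + 17) / 2 = 36 / 2 = 18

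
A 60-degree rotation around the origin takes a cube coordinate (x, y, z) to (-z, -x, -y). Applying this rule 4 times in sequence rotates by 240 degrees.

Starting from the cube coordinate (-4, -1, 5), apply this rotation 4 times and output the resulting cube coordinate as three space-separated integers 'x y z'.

Answer: 5 -4 -1

Derivation:
Start: (-4, -1, 5)
Step 1: (-4, -1, 5) -> (-(5), -(-4), -(-1)) = (-5, 4, 1)
Step 2: (-5, 4, 1) -> (-(1), -(-5), -(4)) = (-1, 5, -4)
Step 3: (-1, 5, -4) -> (-(-4), -(-1), -(5)) = (4, 1, -5)
Step 4: (4, 1, -5) -> (-(-5), -(4), -(1)) = (5, -4, -1)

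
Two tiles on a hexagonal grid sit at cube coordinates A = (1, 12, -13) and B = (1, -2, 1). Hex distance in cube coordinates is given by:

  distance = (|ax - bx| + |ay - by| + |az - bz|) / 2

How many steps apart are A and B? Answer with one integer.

|ax - bx| = |1 - 1| = 0
|ay - by| = |12 - (-2)| = 14
|az - bz| = |-13 - 1| = 14
distance = (0 + 14 + 14) / 2 = 28 / 2 = 14

Answer: 14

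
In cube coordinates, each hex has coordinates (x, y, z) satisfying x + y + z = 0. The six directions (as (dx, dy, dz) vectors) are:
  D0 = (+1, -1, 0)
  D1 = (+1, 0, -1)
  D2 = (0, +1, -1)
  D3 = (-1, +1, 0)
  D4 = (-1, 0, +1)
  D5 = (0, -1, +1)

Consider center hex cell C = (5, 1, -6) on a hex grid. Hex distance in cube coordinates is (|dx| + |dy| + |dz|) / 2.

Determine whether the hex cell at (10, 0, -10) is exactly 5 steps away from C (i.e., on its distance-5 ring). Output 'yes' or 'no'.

|px - cx| = |10 - 5| = 5
|py - cy| = |0 - 1| = 1
|pz - cz| = |-10 - (-6)| = 4
distance = (5+1+4)/2 = 10/2 = 5
radius = 5; distance == radius -> yes

Answer: yes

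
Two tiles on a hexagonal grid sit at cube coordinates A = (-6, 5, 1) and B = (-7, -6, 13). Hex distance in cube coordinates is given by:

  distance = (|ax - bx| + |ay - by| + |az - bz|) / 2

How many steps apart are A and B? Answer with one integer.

Answer: 12

Derivation:
|ax - bx| = |-6 - (-7)| = 1
|ay - by| = |5 - (-6)| = 11
|az - bz| = |1 - 13| = 12
distance = (1 + 11 + 12) / 2 = 24 / 2 = 12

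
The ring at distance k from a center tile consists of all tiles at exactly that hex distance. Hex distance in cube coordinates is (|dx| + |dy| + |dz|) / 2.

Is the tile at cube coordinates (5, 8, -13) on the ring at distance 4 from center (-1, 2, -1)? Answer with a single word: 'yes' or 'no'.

Answer: no

Derivation:
|px - cx| = |5 - (-1)| = 6
|py - cy| = |8 - 2| = 6
|pz - cz| = |-13 - (-1)| = 12
distance = (6+6+12)/2 = 24/2 = 12
radius = 4; distance != radius -> no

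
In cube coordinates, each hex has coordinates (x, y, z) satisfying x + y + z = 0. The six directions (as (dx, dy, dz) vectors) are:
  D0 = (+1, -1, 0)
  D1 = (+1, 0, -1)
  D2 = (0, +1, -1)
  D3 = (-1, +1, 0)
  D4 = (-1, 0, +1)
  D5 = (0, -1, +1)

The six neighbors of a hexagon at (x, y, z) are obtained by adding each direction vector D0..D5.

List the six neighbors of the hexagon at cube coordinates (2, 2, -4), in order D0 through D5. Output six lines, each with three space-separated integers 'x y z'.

Answer: 3 1 -4
3 2 -5
2 3 -5
1 3 -4
1 2 -3
2 1 -3

Derivation:
Center: (2, 2, -4). Add each direction:
  D0: (2, 2, -4) + (1, -1, 0) = (3, 1, -4)
  D1: (2, 2, -4) + (1, 0, -1) = (3, 2, -5)
  D2: (2, 2, -4) + (0, 1, -1) = (2, 3, -5)
  D3: (2, 2, -4) + (-1, 1, 0) = (1, 3, -4)
  D4: (2, 2, -4) + (-1, 0, 1) = (1, 2, -3)
  D5: (2, 2, -4) + (0, -1, 1) = (2, 1, -3)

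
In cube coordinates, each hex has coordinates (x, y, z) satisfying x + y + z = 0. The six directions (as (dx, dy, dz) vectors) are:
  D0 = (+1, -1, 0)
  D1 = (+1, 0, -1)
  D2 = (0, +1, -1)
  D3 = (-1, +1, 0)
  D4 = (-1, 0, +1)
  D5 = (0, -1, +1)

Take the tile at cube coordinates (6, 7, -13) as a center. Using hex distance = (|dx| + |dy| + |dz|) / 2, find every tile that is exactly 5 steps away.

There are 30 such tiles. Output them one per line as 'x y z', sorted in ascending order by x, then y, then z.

Walk ring at distance 5 from (6, 7, -13):
Start at center + D4*5 = (1, 7, -8)
  hex 0: (1, 7, -8)
  hex 1: (2, 6, -8)
  hex 2: (3, 5, -8)
  hex 3: (4, 4, -8)
  hex 4: (5, 3, -8)
  hex 5: (6, 2, -8)
  hex 6: (7, 2, -9)
  hex 7: (8, 2, -10)
  hex 8: (9, 2, -11)
  hex 9: (10, 2, -12)
  hex 10: (11, 2, -13)
  hex 11: (11, 3, -14)
  hex 12: (11, 4, -15)
  hex 13: (11, 5, -16)
  hex 14: (11, 6, -17)
  hex 15: (11, 7, -18)
  hex 16: (10, 8, -18)
  hex 17: (9, 9, -18)
  hex 18: (8, 10, -18)
  hex 19: (7, 11, -18)
  hex 20: (6, 12, -18)
  hex 21: (5, 12, -17)
  hex 22: (4, 12, -16)
  hex 23: (3, 12, -15)
  hex 24: (2, 12, -14)
  hex 25: (1, 12, -13)
  hex 26: (1, 11, -12)
  hex 27: (1, 10, -11)
  hex 28: (1, 9, -10)
  hex 29: (1, 8, -9)
Sorted: 30 hexes.

Answer: 1 7 -8
1 8 -9
1 9 -10
1 10 -11
1 11 -12
1 12 -13
2 6 -8
2 12 -14
3 5 -8
3 12 -15
4 4 -8
4 12 -16
5 3 -8
5 12 -17
6 2 -8
6 12 -18
7 2 -9
7 11 -18
8 2 -10
8 10 -18
9 2 -11
9 9 -18
10 2 -12
10 8 -18
11 2 -13
11 3 -14
11 4 -15
11 5 -16
11 6 -17
11 7 -18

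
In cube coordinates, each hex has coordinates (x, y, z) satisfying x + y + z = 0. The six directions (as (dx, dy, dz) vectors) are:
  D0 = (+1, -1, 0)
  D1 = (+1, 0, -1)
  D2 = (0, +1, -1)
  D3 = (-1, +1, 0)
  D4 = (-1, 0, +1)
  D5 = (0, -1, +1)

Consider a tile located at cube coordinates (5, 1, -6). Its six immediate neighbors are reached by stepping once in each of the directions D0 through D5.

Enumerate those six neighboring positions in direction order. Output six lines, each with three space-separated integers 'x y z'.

Answer: 6 0 -6
6 1 -7
5 2 -7
4 2 -6
4 1 -5
5 0 -5

Derivation:
Center: (5, 1, -6). Add each direction:
  D0: (5, 1, -6) + (1, -1, 0) = (6, 0, -6)
  D1: (5, 1, -6) + (1, 0, -1) = (6, 1, -7)
  D2: (5, 1, -6) + (0, 1, -1) = (5, 2, -7)
  D3: (5, 1, -6) + (-1, 1, 0) = (4, 2, -6)
  D4: (5, 1, -6) + (-1, 0, 1) = (4, 1, -5)
  D5: (5, 1, -6) + (0, -1, 1) = (5, 0, -5)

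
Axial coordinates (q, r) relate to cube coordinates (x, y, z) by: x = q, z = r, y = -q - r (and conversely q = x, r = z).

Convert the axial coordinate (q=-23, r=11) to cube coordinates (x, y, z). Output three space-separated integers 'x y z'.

Answer: -23 12 11

Derivation:
x = q = -23
z = r = 11
y = -x - z = -(-23) - (11) = 12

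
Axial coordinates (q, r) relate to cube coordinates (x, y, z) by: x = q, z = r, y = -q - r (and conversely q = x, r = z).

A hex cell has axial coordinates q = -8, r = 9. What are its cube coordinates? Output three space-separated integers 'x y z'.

Answer: -8 -1 9

Derivation:
x = q = -8
z = r = 9
y = -x - z = -(-8) - (9) = -1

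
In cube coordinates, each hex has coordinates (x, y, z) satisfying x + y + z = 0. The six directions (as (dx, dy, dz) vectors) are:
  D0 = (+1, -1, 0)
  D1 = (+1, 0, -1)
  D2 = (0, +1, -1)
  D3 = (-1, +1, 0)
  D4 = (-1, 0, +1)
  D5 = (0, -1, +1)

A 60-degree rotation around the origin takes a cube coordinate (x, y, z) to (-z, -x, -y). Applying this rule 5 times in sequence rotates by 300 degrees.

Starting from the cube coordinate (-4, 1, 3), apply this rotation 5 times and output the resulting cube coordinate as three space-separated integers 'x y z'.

Start: (-4, 1, 3)
Step 1: (-4, 1, 3) -> (-(3), -(-4), -(1)) = (-3, 4, -1)
Step 2: (-3, 4, -1) -> (-(-1), -(-3), -(4)) = (1, 3, -4)
Step 3: (1, 3, -4) -> (-(-4), -(1), -(3)) = (4, -1, -3)
Step 4: (4, -1, -3) -> (-(-3), -(4), -(-1)) = (3, -4, 1)
Step 5: (3, -4, 1) -> (-(1), -(3), -(-4)) = (-1, -3, 4)

Answer: -1 -3 4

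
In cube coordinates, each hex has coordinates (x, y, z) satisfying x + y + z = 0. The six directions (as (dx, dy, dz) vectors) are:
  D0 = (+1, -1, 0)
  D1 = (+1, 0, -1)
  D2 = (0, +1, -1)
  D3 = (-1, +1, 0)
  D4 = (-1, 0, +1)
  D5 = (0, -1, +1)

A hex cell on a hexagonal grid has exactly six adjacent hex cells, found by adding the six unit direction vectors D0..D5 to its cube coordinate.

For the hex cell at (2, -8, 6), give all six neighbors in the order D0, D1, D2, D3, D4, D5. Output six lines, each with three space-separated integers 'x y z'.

Answer: 3 -9 6
3 -8 5
2 -7 5
1 -7 6
1 -8 7
2 -9 7

Derivation:
Center: (2, -8, 6). Add each direction:
  D0: (2, -8, 6) + (1, -1, 0) = (3, -9, 6)
  D1: (2, -8, 6) + (1, 0, -1) = (3, -8, 5)
  D2: (2, -8, 6) + (0, 1, -1) = (2, -7, 5)
  D3: (2, -8, 6) + (-1, 1, 0) = (1, -7, 6)
  D4: (2, -8, 6) + (-1, 0, 1) = (1, -8, 7)
  D5: (2, -8, 6) + (0, -1, 1) = (2, -9, 7)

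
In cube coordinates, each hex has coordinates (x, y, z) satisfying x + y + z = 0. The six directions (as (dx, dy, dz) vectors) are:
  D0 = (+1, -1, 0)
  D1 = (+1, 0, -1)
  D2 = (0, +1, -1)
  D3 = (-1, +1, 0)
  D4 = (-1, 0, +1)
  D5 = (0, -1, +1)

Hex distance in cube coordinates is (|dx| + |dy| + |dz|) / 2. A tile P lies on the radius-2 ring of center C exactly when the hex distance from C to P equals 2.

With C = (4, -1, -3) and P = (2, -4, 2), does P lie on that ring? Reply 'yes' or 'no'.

|px - cx| = |2 - 4| = 2
|py - cy| = |-4 - (-1)| = 3
|pz - cz| = |2 - (-3)| = 5
distance = (2+3+5)/2 = 10/2 = 5
radius = 2; distance != radius -> no

Answer: no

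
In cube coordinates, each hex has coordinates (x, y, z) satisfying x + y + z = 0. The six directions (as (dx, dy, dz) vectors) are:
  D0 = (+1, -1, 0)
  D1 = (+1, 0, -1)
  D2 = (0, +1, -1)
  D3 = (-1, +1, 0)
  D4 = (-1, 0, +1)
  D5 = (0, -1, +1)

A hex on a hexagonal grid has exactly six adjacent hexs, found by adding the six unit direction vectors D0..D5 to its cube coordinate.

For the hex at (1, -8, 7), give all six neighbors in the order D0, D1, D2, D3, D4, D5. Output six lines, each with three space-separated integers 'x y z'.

Center: (1, -8, 7). Add each direction:
  D0: (1, -8, 7) + (1, -1, 0) = (2, -9, 7)
  D1: (1, -8, 7) + (1, 0, -1) = (2, -8, 6)
  D2: (1, -8, 7) + (0, 1, -1) = (1, -7, 6)
  D3: (1, -8, 7) + (-1, 1, 0) = (0, -7, 7)
  D4: (1, -8, 7) + (-1, 0, 1) = (0, -8, 8)
  D5: (1, -8, 7) + (0, -1, 1) = (1, -9, 8)

Answer: 2 -9 7
2 -8 6
1 -7 6
0 -7 7
0 -8 8
1 -9 8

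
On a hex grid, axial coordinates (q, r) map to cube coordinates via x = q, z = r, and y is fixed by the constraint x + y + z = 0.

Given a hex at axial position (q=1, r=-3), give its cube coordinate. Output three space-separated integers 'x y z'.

Answer: 1 2 -3

Derivation:
x = q = 1
z = r = -3
y = -x - z = -(1) - (-3) = 2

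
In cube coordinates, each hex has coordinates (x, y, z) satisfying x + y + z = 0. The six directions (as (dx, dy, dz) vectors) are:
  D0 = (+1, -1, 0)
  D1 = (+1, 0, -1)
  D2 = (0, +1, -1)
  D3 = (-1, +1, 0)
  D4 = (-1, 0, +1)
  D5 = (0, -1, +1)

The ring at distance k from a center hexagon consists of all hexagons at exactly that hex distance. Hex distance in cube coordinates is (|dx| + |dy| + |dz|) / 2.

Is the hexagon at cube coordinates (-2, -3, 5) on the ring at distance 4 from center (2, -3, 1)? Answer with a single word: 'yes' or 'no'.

Answer: yes

Derivation:
|px - cx| = |-2 - 2| = 4
|py - cy| = |-3 - (-3)| = 0
|pz - cz| = |5 - 1| = 4
distance = (4+0+4)/2 = 8/2 = 4
radius = 4; distance == radius -> yes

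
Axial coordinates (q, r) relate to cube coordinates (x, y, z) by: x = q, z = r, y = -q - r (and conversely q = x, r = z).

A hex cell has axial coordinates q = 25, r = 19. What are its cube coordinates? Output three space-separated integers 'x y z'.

x = q = 25
z = r = 19
y = -x - z = -(25) - (19) = -44

Answer: 25 -44 19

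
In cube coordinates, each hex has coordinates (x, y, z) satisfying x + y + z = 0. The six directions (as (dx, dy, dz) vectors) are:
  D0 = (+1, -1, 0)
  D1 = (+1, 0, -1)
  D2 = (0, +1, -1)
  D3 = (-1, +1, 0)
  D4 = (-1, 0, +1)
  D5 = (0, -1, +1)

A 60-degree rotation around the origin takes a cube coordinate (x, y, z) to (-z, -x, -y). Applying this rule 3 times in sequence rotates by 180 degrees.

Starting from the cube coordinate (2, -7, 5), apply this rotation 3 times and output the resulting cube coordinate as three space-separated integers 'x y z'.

Start: (2, -7, 5)
Step 1: (2, -7, 5) -> (-(5), -(2), -(-7)) = (-5, -2, 7)
Step 2: (-5, -2, 7) -> (-(7), -(-5), -(-2)) = (-7, 5, 2)
Step 3: (-7, 5, 2) -> (-(2), -(-7), -(5)) = (-2, 7, -5)

Answer: -2 7 -5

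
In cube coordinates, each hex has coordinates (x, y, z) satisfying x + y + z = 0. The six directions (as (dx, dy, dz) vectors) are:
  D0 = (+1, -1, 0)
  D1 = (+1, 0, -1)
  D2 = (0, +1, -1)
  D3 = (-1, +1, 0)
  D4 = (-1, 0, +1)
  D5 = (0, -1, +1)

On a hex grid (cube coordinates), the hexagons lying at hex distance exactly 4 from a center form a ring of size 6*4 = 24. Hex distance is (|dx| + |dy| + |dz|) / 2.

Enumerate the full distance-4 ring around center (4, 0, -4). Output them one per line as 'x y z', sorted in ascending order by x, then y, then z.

Answer: 0 0 0
0 1 -1
0 2 -2
0 3 -3
0 4 -4
1 -1 0
1 4 -5
2 -2 0
2 4 -6
3 -3 0
3 4 -7
4 -4 0
4 4 -8
5 -4 -1
5 3 -8
6 -4 -2
6 2 -8
7 -4 -3
7 1 -8
8 -4 -4
8 -3 -5
8 -2 -6
8 -1 -7
8 0 -8

Derivation:
Walk ring at distance 4 from (4, 0, -4):
Start at center + D4*4 = (0, 0, 0)
  hex 0: (0, 0, 0)
  hex 1: (1, -1, 0)
  hex 2: (2, -2, 0)
  hex 3: (3, -3, 0)
  hex 4: (4, -4, 0)
  hex 5: (5, -4, -1)
  hex 6: (6, -4, -2)
  hex 7: (7, -4, -3)
  hex 8: (8, -4, -4)
  hex 9: (8, -3, -5)
  hex 10: (8, -2, -6)
  hex 11: (8, -1, -7)
  hex 12: (8, 0, -8)
  hex 13: (7, 1, -8)
  hex 14: (6, 2, -8)
  hex 15: (5, 3, -8)
  hex 16: (4, 4, -8)
  hex 17: (3, 4, -7)
  hex 18: (2, 4, -6)
  hex 19: (1, 4, -5)
  hex 20: (0, 4, -4)
  hex 21: (0, 3, -3)
  hex 22: (0, 2, -2)
  hex 23: (0, 1, -1)
Sorted: 24 hexes.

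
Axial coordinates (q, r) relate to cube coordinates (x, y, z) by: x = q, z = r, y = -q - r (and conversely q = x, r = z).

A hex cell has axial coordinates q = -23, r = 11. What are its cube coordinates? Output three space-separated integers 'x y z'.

Answer: -23 12 11

Derivation:
x = q = -23
z = r = 11
y = -x - z = -(-23) - (11) = 12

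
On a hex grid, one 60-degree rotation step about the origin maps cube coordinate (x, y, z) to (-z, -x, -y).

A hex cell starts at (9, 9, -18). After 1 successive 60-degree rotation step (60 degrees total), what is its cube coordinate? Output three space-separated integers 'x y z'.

Answer: 18 -9 -9

Derivation:
Start: (9, 9, -18)
Step 1: (9, 9, -18) -> (-(-18), -(9), -(9)) = (18, -9, -9)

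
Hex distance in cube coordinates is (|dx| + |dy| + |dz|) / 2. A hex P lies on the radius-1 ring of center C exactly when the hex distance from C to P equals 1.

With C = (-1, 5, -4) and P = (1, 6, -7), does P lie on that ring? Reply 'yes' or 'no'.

|px - cx| = |1 - (-1)| = 2
|py - cy| = |6 - 5| = 1
|pz - cz| = |-7 - (-4)| = 3
distance = (2+1+3)/2 = 6/2 = 3
radius = 1; distance != radius -> no

Answer: no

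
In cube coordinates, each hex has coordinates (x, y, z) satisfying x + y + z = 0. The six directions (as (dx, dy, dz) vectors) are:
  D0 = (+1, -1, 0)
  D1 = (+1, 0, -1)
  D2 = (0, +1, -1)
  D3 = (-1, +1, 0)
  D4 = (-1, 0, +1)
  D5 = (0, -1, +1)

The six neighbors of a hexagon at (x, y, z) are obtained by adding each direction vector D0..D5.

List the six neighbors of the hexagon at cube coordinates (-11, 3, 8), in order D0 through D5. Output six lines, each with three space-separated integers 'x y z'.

Answer: -10 2 8
-10 3 7
-11 4 7
-12 4 8
-12 3 9
-11 2 9

Derivation:
Center: (-11, 3, 8). Add each direction:
  D0: (-11, 3, 8) + (1, -1, 0) = (-10, 2, 8)
  D1: (-11, 3, 8) + (1, 0, -1) = (-10, 3, 7)
  D2: (-11, 3, 8) + (0, 1, -1) = (-11, 4, 7)
  D3: (-11, 3, 8) + (-1, 1, 0) = (-12, 4, 8)
  D4: (-11, 3, 8) + (-1, 0, 1) = (-12, 3, 9)
  D5: (-11, 3, 8) + (0, -1, 1) = (-11, 2, 9)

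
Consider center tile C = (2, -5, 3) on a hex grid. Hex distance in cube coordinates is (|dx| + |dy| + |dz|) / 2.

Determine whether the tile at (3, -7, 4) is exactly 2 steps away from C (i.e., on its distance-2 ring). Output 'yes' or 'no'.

|px - cx| = |3 - 2| = 1
|py - cy| = |-7 - (-5)| = 2
|pz - cz| = |4 - 3| = 1
distance = (1+2+1)/2 = 4/2 = 2
radius = 2; distance == radius -> yes

Answer: yes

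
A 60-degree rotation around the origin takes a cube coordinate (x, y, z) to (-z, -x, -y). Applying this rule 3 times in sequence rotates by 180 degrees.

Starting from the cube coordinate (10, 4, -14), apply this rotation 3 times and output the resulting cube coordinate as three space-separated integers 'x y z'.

Start: (10, 4, -14)
Step 1: (10, 4, -14) -> (-(-14), -(10), -(4)) = (14, -10, -4)
Step 2: (14, -10, -4) -> (-(-4), -(14), -(-10)) = (4, -14, 10)
Step 3: (4, -14, 10) -> (-(10), -(4), -(-14)) = (-10, -4, 14)

Answer: -10 -4 14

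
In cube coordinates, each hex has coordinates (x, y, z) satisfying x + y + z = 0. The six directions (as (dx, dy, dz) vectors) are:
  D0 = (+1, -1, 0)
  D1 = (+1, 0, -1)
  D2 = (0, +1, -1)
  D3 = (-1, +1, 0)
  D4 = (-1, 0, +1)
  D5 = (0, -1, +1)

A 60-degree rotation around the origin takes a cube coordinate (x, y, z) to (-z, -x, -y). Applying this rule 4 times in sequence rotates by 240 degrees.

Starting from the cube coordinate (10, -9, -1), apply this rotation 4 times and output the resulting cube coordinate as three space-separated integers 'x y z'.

Start: (10, -9, -1)
Step 1: (10, -9, -1) -> (-(-1), -(10), -(-9)) = (1, -10, 9)
Step 2: (1, -10, 9) -> (-(9), -(1), -(-10)) = (-9, -1, 10)
Step 3: (-9, -1, 10) -> (-(10), -(-9), -(-1)) = (-10, 9, 1)
Step 4: (-10, 9, 1) -> (-(1), -(-10), -(9)) = (-1, 10, -9)

Answer: -1 10 -9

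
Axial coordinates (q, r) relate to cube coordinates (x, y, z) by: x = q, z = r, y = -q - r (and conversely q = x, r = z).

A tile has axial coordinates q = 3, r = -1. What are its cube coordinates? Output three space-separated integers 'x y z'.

x = q = 3
z = r = -1
y = -x - z = -(3) - (-1) = -2

Answer: 3 -2 -1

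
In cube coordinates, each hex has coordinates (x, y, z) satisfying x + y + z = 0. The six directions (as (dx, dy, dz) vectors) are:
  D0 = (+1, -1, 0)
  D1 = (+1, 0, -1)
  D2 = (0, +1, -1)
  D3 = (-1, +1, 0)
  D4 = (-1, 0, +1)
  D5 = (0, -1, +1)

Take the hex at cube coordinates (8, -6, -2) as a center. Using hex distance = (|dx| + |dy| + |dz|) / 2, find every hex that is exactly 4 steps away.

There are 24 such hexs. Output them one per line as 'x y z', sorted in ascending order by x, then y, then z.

Walk ring at distance 4 from (8, -6, -2):
Start at center + D4*4 = (4, -6, 2)
  hex 0: (4, -6, 2)
  hex 1: (5, -7, 2)
  hex 2: (6, -8, 2)
  hex 3: (7, -9, 2)
  hex 4: (8, -10, 2)
  hex 5: (9, -10, 1)
  hex 6: (10, -10, 0)
  hex 7: (11, -10, -1)
  hex 8: (12, -10, -2)
  hex 9: (12, -9, -3)
  hex 10: (12, -8, -4)
  hex 11: (12, -7, -5)
  hex 12: (12, -6, -6)
  hex 13: (11, -5, -6)
  hex 14: (10, -4, -6)
  hex 15: (9, -3, -6)
  hex 16: (8, -2, -6)
  hex 17: (7, -2, -5)
  hex 18: (6, -2, -4)
  hex 19: (5, -2, -3)
  hex 20: (4, -2, -2)
  hex 21: (4, -3, -1)
  hex 22: (4, -4, 0)
  hex 23: (4, -5, 1)
Sorted: 24 hexes.

Answer: 4 -6 2
4 -5 1
4 -4 0
4 -3 -1
4 -2 -2
5 -7 2
5 -2 -3
6 -8 2
6 -2 -4
7 -9 2
7 -2 -5
8 -10 2
8 -2 -6
9 -10 1
9 -3 -6
10 -10 0
10 -4 -6
11 -10 -1
11 -5 -6
12 -10 -2
12 -9 -3
12 -8 -4
12 -7 -5
12 -6 -6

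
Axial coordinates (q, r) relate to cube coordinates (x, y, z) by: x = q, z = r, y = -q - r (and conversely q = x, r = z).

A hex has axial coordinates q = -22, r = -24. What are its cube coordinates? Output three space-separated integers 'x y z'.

x = q = -22
z = r = -24
y = -x - z = -(-22) - (-24) = 46

Answer: -22 46 -24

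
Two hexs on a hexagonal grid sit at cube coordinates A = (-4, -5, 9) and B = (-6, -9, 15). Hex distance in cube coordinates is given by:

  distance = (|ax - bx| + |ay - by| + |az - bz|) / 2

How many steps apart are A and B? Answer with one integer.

Answer: 6

Derivation:
|ax - bx| = |-4 - (-6)| = 2
|ay - by| = |-5 - (-9)| = 4
|az - bz| = |9 - 15| = 6
distance = (2 + 4 + 6) / 2 = 12 / 2 = 6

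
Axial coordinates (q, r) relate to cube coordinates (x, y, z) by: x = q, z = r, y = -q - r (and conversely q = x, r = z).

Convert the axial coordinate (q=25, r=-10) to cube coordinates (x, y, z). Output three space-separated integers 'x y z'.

Answer: 25 -15 -10

Derivation:
x = q = 25
z = r = -10
y = -x - z = -(25) - (-10) = -15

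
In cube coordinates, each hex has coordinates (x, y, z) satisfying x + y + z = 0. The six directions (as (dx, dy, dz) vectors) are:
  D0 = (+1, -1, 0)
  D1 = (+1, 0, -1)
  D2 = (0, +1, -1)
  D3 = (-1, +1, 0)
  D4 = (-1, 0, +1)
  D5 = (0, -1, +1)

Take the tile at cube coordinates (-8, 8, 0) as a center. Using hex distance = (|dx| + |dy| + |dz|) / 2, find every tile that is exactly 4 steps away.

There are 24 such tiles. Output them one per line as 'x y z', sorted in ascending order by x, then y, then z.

Answer: -12 8 4
-12 9 3
-12 10 2
-12 11 1
-12 12 0
-11 7 4
-11 12 -1
-10 6 4
-10 12 -2
-9 5 4
-9 12 -3
-8 4 4
-8 12 -4
-7 4 3
-7 11 -4
-6 4 2
-6 10 -4
-5 4 1
-5 9 -4
-4 4 0
-4 5 -1
-4 6 -2
-4 7 -3
-4 8 -4

Derivation:
Walk ring at distance 4 from (-8, 8, 0):
Start at center + D4*4 = (-12, 8, 4)
  hex 0: (-12, 8, 4)
  hex 1: (-11, 7, 4)
  hex 2: (-10, 6, 4)
  hex 3: (-9, 5, 4)
  hex 4: (-8, 4, 4)
  hex 5: (-7, 4, 3)
  hex 6: (-6, 4, 2)
  hex 7: (-5, 4, 1)
  hex 8: (-4, 4, 0)
  hex 9: (-4, 5, -1)
  hex 10: (-4, 6, -2)
  hex 11: (-4, 7, -3)
  hex 12: (-4, 8, -4)
  hex 13: (-5, 9, -4)
  hex 14: (-6, 10, -4)
  hex 15: (-7, 11, -4)
  hex 16: (-8, 12, -4)
  hex 17: (-9, 12, -3)
  hex 18: (-10, 12, -2)
  hex 19: (-11, 12, -1)
  hex 20: (-12, 12, 0)
  hex 21: (-12, 11, 1)
  hex 22: (-12, 10, 2)
  hex 23: (-12, 9, 3)
Sorted: 24 hexes.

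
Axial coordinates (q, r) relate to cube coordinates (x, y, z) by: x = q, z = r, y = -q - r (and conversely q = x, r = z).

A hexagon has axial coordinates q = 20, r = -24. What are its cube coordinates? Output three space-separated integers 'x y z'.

x = q = 20
z = r = -24
y = -x - z = -(20) - (-24) = 4

Answer: 20 4 -24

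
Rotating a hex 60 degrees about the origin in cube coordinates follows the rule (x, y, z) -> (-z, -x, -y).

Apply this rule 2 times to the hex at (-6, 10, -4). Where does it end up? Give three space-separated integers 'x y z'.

Start: (-6, 10, -4)
Step 1: (-6, 10, -4) -> (-(-4), -(-6), -(10)) = (4, 6, -10)
Step 2: (4, 6, -10) -> (-(-10), -(4), -(6)) = (10, -4, -6)

Answer: 10 -4 -6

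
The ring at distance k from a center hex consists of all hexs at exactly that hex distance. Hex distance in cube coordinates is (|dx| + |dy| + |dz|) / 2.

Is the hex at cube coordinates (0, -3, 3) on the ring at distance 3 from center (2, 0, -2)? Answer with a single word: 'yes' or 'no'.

|px - cx| = |0 - 2| = 2
|py - cy| = |-3 - 0| = 3
|pz - cz| = |3 - (-2)| = 5
distance = (2+3+5)/2 = 10/2 = 5
radius = 3; distance != radius -> no

Answer: no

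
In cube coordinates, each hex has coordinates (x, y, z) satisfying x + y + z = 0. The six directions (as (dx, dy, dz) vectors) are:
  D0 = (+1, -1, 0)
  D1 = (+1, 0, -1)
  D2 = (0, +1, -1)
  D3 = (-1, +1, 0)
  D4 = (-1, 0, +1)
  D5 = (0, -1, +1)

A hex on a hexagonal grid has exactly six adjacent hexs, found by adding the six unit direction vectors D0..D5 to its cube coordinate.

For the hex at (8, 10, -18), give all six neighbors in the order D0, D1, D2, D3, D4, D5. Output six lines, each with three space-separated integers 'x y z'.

Center: (8, 10, -18). Add each direction:
  D0: (8, 10, -18) + (1, -1, 0) = (9, 9, -18)
  D1: (8, 10, -18) + (1, 0, -1) = (9, 10, -19)
  D2: (8, 10, -18) + (0, 1, -1) = (8, 11, -19)
  D3: (8, 10, -18) + (-1, 1, 0) = (7, 11, -18)
  D4: (8, 10, -18) + (-1, 0, 1) = (7, 10, -17)
  D5: (8, 10, -18) + (0, -1, 1) = (8, 9, -17)

Answer: 9 9 -18
9 10 -19
8 11 -19
7 11 -18
7 10 -17
8 9 -17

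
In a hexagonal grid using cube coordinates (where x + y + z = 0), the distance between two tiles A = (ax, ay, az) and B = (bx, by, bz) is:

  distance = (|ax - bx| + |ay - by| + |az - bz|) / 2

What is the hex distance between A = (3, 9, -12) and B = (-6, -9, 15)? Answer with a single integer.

Answer: 27

Derivation:
|ax - bx| = |3 - (-6)| = 9
|ay - by| = |9 - (-9)| = 18
|az - bz| = |-12 - 15| = 27
distance = (9 + 18 + 27) / 2 = 54 / 2 = 27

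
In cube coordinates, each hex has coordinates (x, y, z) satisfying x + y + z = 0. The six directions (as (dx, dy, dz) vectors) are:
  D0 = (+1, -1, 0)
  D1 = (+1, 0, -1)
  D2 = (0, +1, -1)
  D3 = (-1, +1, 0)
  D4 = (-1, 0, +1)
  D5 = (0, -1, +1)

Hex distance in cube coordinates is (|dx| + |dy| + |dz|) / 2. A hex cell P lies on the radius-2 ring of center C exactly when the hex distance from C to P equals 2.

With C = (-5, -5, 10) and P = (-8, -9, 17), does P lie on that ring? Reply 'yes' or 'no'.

Answer: no

Derivation:
|px - cx| = |-8 - (-5)| = 3
|py - cy| = |-9 - (-5)| = 4
|pz - cz| = |17 - 10| = 7
distance = (3+4+7)/2 = 14/2 = 7
radius = 2; distance != radius -> no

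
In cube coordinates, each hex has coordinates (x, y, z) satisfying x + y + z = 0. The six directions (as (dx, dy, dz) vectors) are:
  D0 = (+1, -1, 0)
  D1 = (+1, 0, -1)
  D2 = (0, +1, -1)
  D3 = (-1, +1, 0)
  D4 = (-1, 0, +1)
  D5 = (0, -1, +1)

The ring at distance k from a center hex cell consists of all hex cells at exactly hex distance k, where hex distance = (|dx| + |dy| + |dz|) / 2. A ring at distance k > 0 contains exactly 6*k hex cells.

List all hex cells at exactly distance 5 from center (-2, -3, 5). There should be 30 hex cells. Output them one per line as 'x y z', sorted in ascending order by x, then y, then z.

Walk ring at distance 5 from (-2, -3, 5):
Start at center + D4*5 = (-7, -3, 10)
  hex 0: (-7, -3, 10)
  hex 1: (-6, -4, 10)
  hex 2: (-5, -5, 10)
  hex 3: (-4, -6, 10)
  hex 4: (-3, -7, 10)
  hex 5: (-2, -8, 10)
  hex 6: (-1, -8, 9)
  hex 7: (0, -8, 8)
  hex 8: (1, -8, 7)
  hex 9: (2, -8, 6)
  hex 10: (3, -8, 5)
  hex 11: (3, -7, 4)
  hex 12: (3, -6, 3)
  hex 13: (3, -5, 2)
  hex 14: (3, -4, 1)
  hex 15: (3, -3, 0)
  hex 16: (2, -2, 0)
  hex 17: (1, -1, 0)
  hex 18: (0, 0, 0)
  hex 19: (-1, 1, 0)
  hex 20: (-2, 2, 0)
  hex 21: (-3, 2, 1)
  hex 22: (-4, 2, 2)
  hex 23: (-5, 2, 3)
  hex 24: (-6, 2, 4)
  hex 25: (-7, 2, 5)
  hex 26: (-7, 1, 6)
  hex 27: (-7, 0, 7)
  hex 28: (-7, -1, 8)
  hex 29: (-7, -2, 9)
Sorted: 30 hexes.

Answer: -7 -3 10
-7 -2 9
-7 -1 8
-7 0 7
-7 1 6
-7 2 5
-6 -4 10
-6 2 4
-5 -5 10
-5 2 3
-4 -6 10
-4 2 2
-3 -7 10
-3 2 1
-2 -8 10
-2 2 0
-1 -8 9
-1 1 0
0 -8 8
0 0 0
1 -8 7
1 -1 0
2 -8 6
2 -2 0
3 -8 5
3 -7 4
3 -6 3
3 -5 2
3 -4 1
3 -3 0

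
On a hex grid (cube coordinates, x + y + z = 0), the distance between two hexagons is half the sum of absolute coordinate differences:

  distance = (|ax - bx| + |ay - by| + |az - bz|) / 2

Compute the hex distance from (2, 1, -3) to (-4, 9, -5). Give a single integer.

|ax - bx| = |2 - (-4)| = 6
|ay - by| = |1 - 9| = 8
|az - bz| = |-3 - (-5)| = 2
distance = (6 + 8 + 2) / 2 = 16 / 2 = 8

Answer: 8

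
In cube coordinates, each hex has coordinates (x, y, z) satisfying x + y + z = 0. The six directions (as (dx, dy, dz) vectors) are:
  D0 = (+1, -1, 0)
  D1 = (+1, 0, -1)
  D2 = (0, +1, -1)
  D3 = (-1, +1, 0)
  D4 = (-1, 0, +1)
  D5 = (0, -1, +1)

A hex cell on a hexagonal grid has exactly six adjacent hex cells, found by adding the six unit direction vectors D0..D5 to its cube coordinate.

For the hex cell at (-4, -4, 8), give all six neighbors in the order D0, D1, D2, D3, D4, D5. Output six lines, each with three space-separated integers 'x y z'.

Center: (-4, -4, 8). Add each direction:
  D0: (-4, -4, 8) + (1, -1, 0) = (-3, -5, 8)
  D1: (-4, -4, 8) + (1, 0, -1) = (-3, -4, 7)
  D2: (-4, -4, 8) + (0, 1, -1) = (-4, -3, 7)
  D3: (-4, -4, 8) + (-1, 1, 0) = (-5, -3, 8)
  D4: (-4, -4, 8) + (-1, 0, 1) = (-5, -4, 9)
  D5: (-4, -4, 8) + (0, -1, 1) = (-4, -5, 9)

Answer: -3 -5 8
-3 -4 7
-4 -3 7
-5 -3 8
-5 -4 9
-4 -5 9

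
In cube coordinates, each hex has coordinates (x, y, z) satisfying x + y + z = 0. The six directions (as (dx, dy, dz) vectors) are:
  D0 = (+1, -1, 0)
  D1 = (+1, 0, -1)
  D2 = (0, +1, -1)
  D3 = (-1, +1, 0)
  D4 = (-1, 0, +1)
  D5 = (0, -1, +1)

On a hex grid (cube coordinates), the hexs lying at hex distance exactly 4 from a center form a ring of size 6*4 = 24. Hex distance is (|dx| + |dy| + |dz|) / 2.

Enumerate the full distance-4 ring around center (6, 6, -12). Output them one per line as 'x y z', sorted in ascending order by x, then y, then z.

Answer: 2 6 -8
2 7 -9
2 8 -10
2 9 -11
2 10 -12
3 5 -8
3 10 -13
4 4 -8
4 10 -14
5 3 -8
5 10 -15
6 2 -8
6 10 -16
7 2 -9
7 9 -16
8 2 -10
8 8 -16
9 2 -11
9 7 -16
10 2 -12
10 3 -13
10 4 -14
10 5 -15
10 6 -16

Derivation:
Walk ring at distance 4 from (6, 6, -12):
Start at center + D4*4 = (2, 6, -8)
  hex 0: (2, 6, -8)
  hex 1: (3, 5, -8)
  hex 2: (4, 4, -8)
  hex 3: (5, 3, -8)
  hex 4: (6, 2, -8)
  hex 5: (7, 2, -9)
  hex 6: (8, 2, -10)
  hex 7: (9, 2, -11)
  hex 8: (10, 2, -12)
  hex 9: (10, 3, -13)
  hex 10: (10, 4, -14)
  hex 11: (10, 5, -15)
  hex 12: (10, 6, -16)
  hex 13: (9, 7, -16)
  hex 14: (8, 8, -16)
  hex 15: (7, 9, -16)
  hex 16: (6, 10, -16)
  hex 17: (5, 10, -15)
  hex 18: (4, 10, -14)
  hex 19: (3, 10, -13)
  hex 20: (2, 10, -12)
  hex 21: (2, 9, -11)
  hex 22: (2, 8, -10)
  hex 23: (2, 7, -9)
Sorted: 24 hexes.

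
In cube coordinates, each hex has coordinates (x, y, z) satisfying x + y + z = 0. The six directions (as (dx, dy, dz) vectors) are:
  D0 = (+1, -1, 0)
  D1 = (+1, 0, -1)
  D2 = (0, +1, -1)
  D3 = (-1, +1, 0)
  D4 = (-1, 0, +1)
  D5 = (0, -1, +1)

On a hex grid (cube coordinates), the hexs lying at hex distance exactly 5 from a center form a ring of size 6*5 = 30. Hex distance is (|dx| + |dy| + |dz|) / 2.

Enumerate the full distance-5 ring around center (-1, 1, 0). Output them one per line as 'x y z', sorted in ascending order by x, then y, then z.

Walk ring at distance 5 from (-1, 1, 0):
Start at center + D4*5 = (-6, 1, 5)
  hex 0: (-6, 1, 5)
  hex 1: (-5, 0, 5)
  hex 2: (-4, -1, 5)
  hex 3: (-3, -2, 5)
  hex 4: (-2, -3, 5)
  hex 5: (-1, -4, 5)
  hex 6: (0, -4, 4)
  hex 7: (1, -4, 3)
  hex 8: (2, -4, 2)
  hex 9: (3, -4, 1)
  hex 10: (4, -4, 0)
  hex 11: (4, -3, -1)
  hex 12: (4, -2, -2)
  hex 13: (4, -1, -3)
  hex 14: (4, 0, -4)
  hex 15: (4, 1, -5)
  hex 16: (3, 2, -5)
  hex 17: (2, 3, -5)
  hex 18: (1, 4, -5)
  hex 19: (0, 5, -5)
  hex 20: (-1, 6, -5)
  hex 21: (-2, 6, -4)
  hex 22: (-3, 6, -3)
  hex 23: (-4, 6, -2)
  hex 24: (-5, 6, -1)
  hex 25: (-6, 6, 0)
  hex 26: (-6, 5, 1)
  hex 27: (-6, 4, 2)
  hex 28: (-6, 3, 3)
  hex 29: (-6, 2, 4)
Sorted: 30 hexes.

Answer: -6 1 5
-6 2 4
-6 3 3
-6 4 2
-6 5 1
-6 6 0
-5 0 5
-5 6 -1
-4 -1 5
-4 6 -2
-3 -2 5
-3 6 -3
-2 -3 5
-2 6 -4
-1 -4 5
-1 6 -5
0 -4 4
0 5 -5
1 -4 3
1 4 -5
2 -4 2
2 3 -5
3 -4 1
3 2 -5
4 -4 0
4 -3 -1
4 -2 -2
4 -1 -3
4 0 -4
4 1 -5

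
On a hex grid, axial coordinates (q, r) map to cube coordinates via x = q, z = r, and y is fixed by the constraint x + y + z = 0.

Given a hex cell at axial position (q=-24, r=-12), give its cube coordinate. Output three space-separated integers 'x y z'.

Answer: -24 36 -12

Derivation:
x = q = -24
z = r = -12
y = -x - z = -(-24) - (-12) = 36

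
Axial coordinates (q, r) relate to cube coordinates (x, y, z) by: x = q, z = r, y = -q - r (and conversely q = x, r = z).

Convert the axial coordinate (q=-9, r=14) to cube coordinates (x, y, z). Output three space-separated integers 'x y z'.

x = q = -9
z = r = 14
y = -x - z = -(-9) - (14) = -5

Answer: -9 -5 14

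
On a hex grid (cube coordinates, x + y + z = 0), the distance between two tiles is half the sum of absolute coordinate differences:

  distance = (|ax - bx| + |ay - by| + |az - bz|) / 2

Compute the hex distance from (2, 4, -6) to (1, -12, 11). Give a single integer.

|ax - bx| = |2 - 1| = 1
|ay - by| = |4 - (-12)| = 16
|az - bz| = |-6 - 11| = 17
distance = (1 + 16 + 17) / 2 = 34 / 2 = 17

Answer: 17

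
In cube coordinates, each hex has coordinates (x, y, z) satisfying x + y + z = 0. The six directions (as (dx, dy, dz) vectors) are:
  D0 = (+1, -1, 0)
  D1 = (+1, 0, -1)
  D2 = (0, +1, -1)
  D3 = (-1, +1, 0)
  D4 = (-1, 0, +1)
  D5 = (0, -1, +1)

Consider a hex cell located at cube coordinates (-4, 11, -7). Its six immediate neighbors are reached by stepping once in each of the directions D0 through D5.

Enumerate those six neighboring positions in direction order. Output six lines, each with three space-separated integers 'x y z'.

Answer: -3 10 -7
-3 11 -8
-4 12 -8
-5 12 -7
-5 11 -6
-4 10 -6

Derivation:
Center: (-4, 11, -7). Add each direction:
  D0: (-4, 11, -7) + (1, -1, 0) = (-3, 10, -7)
  D1: (-4, 11, -7) + (1, 0, -1) = (-3, 11, -8)
  D2: (-4, 11, -7) + (0, 1, -1) = (-4, 12, -8)
  D3: (-4, 11, -7) + (-1, 1, 0) = (-5, 12, -7)
  D4: (-4, 11, -7) + (-1, 0, 1) = (-5, 11, -6)
  D5: (-4, 11, -7) + (0, -1, 1) = (-4, 10, -6)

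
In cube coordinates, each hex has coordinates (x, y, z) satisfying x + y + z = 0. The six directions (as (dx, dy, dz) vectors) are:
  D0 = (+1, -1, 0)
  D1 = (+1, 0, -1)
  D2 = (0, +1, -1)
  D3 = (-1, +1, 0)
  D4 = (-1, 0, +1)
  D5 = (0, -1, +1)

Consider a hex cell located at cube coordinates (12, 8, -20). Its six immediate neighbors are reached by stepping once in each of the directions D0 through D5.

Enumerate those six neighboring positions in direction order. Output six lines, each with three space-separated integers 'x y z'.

Answer: 13 7 -20
13 8 -21
12 9 -21
11 9 -20
11 8 -19
12 7 -19

Derivation:
Center: (12, 8, -20). Add each direction:
  D0: (12, 8, -20) + (1, -1, 0) = (13, 7, -20)
  D1: (12, 8, -20) + (1, 0, -1) = (13, 8, -21)
  D2: (12, 8, -20) + (0, 1, -1) = (12, 9, -21)
  D3: (12, 8, -20) + (-1, 1, 0) = (11, 9, -20)
  D4: (12, 8, -20) + (-1, 0, 1) = (11, 8, -19)
  D5: (12, 8, -20) + (0, -1, 1) = (12, 7, -19)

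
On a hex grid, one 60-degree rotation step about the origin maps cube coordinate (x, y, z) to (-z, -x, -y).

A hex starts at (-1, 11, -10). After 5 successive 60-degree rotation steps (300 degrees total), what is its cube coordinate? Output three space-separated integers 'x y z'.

Answer: -11 10 1

Derivation:
Start: (-1, 11, -10)
Step 1: (-1, 11, -10) -> (-(-10), -(-1), -(11)) = (10, 1, -11)
Step 2: (10, 1, -11) -> (-(-11), -(10), -(1)) = (11, -10, -1)
Step 3: (11, -10, -1) -> (-(-1), -(11), -(-10)) = (1, -11, 10)
Step 4: (1, -11, 10) -> (-(10), -(1), -(-11)) = (-10, -1, 11)
Step 5: (-10, -1, 11) -> (-(11), -(-10), -(-1)) = (-11, 10, 1)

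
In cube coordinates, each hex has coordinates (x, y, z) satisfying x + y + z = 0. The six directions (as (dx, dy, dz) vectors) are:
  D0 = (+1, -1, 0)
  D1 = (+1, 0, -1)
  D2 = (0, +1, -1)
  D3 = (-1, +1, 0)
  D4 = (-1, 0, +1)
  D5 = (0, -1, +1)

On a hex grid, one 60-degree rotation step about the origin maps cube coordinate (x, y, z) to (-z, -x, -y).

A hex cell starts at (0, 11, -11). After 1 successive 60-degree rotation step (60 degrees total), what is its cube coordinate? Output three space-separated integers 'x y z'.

Start: (0, 11, -11)
Step 1: (0, 11, -11) -> (-(-11), -(0), -(11)) = (11, 0, -11)

Answer: 11 0 -11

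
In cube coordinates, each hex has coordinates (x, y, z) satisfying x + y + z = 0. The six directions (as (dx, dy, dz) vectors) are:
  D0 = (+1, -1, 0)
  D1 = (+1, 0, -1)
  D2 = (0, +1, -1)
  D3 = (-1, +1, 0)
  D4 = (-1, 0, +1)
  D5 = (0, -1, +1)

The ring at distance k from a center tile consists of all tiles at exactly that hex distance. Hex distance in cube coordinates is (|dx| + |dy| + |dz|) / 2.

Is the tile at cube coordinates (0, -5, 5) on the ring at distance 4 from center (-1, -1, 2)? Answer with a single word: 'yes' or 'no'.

Answer: yes

Derivation:
|px - cx| = |0 - (-1)| = 1
|py - cy| = |-5 - (-1)| = 4
|pz - cz| = |5 - 2| = 3
distance = (1+4+3)/2 = 8/2 = 4
radius = 4; distance == radius -> yes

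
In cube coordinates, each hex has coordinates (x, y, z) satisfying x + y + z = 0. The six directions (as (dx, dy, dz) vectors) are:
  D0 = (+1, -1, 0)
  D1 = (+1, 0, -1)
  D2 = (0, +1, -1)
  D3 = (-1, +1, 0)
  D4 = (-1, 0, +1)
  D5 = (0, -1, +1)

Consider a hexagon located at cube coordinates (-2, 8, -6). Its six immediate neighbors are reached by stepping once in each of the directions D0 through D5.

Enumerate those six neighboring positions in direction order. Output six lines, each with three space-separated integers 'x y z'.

Answer: -1 7 -6
-1 8 -7
-2 9 -7
-3 9 -6
-3 8 -5
-2 7 -5

Derivation:
Center: (-2, 8, -6). Add each direction:
  D0: (-2, 8, -6) + (1, -1, 0) = (-1, 7, -6)
  D1: (-2, 8, -6) + (1, 0, -1) = (-1, 8, -7)
  D2: (-2, 8, -6) + (0, 1, -1) = (-2, 9, -7)
  D3: (-2, 8, -6) + (-1, 1, 0) = (-3, 9, -6)
  D4: (-2, 8, -6) + (-1, 0, 1) = (-3, 8, -5)
  D5: (-2, 8, -6) + (0, -1, 1) = (-2, 7, -5)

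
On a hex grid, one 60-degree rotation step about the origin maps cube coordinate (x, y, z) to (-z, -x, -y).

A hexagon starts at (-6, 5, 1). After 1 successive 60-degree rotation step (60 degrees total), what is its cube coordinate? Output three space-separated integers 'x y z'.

Answer: -1 6 -5

Derivation:
Start: (-6, 5, 1)
Step 1: (-6, 5, 1) -> (-(1), -(-6), -(5)) = (-1, 6, -5)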